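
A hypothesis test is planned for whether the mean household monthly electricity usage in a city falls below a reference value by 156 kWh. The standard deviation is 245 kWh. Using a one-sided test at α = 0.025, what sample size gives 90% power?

For a one-sample z-test, n = ((z_α + z_β)·σ/δ)².
z_α = 1.960 (one-sided α = 0.025); z_β = 1.282 (power 90% → β = 0.1).
n = (3.242 × 245 / 156)² = 25.92
Round up: n = 26.

26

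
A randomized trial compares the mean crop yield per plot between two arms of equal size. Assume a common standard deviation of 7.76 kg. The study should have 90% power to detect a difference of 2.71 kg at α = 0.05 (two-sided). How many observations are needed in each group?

For two equal groups, n per group = 2·((z_{α/2} + z_β)·σ/δ)².
z_{α/2} = 1.960; z_β = 1.282 (power 90%).
n = 2 × (3.242 × 7.76 / 2.71)² = 2 × 86.18 = 172.36
Round up: n = 173 per group.

173 per group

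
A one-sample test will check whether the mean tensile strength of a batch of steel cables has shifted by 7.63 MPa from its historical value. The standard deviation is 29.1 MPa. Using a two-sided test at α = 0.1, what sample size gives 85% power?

For a one-sample z-test, n = ((z_{α/2} + z_β)·σ/δ)².
z_{α/2} = 1.645 (two-sided α = 0.1); z_β = 1.036 (power 85% → β = 0.15).
n = (2.681 × 29.1 / 7.63)² = 104.55
Round up: n = 105.

105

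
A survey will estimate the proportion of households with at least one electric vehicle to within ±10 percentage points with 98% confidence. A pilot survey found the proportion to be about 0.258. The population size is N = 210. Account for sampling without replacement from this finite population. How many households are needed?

For a proportion with margin E = 0.1 at 98% confidence, z = 2.326.
n = p̂(1−p̂)(z/E)² = 0.258 × 0.742 × (2.326/0.1)² = 103.57 — call this n₀.
Finite-population correction with N = 210: n = n₀ / (1 + (n₀−1)/N) = 103.57 / 1.488 = 69.60
Round up: n = 70.

70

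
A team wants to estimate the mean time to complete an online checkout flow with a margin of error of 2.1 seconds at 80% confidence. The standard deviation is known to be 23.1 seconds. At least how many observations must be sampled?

For a mean, the margin of error is E = z·σ/√n, so n = (zσ/E)².
At 80% confidence, z = 1.282.
n = (1.282 × 23.1 / 2.1)² = 198.87
Round up: n = 199.

n = 199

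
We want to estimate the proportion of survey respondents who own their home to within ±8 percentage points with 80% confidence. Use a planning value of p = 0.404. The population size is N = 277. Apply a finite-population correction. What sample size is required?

n = 51

For a proportion with margin E = 0.08 at 80% confidence, z = 1.282.
n = p̂(1−p̂)(z/E)² = 0.404 × 0.596 × (1.282/0.08)² = 61.83 — call this n₀.
Finite-population correction with N = 277: n = n₀ / (1 + (n₀−1)/N) = 61.83 / 1.22 = 50.68
Round up: n = 51.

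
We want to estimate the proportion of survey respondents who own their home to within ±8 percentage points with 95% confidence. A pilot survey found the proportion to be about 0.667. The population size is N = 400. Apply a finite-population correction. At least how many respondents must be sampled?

101

For a proportion with margin E = 0.08 at 95% confidence, z = 1.960.
n = p̂(1−p̂)(z/E)² = 0.667 × 0.333 × (1.960/0.08)² = 133.32 — call this n₀.
Finite-population correction with N = 400: n = n₀ / (1 + (n₀−1)/N) = 133.32 / 1.331 = 100.17
Round up: n = 101.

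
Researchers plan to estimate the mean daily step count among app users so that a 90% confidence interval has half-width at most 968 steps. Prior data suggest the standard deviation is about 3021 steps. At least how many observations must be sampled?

27

For a mean, the margin of error is E = z·σ/√n, so n = (zσ/E)².
At 90% confidence, z = 1.645.
n = (1.645 × 3021 / 968)² = 26.36
Round up: n = 27.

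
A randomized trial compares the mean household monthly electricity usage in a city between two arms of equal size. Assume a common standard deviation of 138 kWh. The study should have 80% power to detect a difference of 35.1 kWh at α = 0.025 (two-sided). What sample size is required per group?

For two equal groups, n per group = 2·((z_{α/2} + z_β)·σ/δ)².
z_{α/2} = 2.241; z_β = 0.842 (power 80%).
n = 2 × (3.083 × 138 / 35.1)² = 2 × 146.92 = 293.84
Round up: n = 294 per group.

294 per group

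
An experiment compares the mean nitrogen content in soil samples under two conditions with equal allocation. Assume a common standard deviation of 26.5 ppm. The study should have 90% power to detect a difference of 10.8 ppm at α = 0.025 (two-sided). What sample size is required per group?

For two equal groups, n per group = 2·((z_{α/2} + z_β)·σ/δ)².
z_{α/2} = 2.241; z_β = 1.282 (power 90%).
n = 2 × (3.523 × 26.5 / 10.8)² = 2 × 74.73 = 149.46
Round up: n = 150 per group.

150 per group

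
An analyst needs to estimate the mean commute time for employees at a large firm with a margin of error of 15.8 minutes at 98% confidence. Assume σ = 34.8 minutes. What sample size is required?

27

For a mean, the margin of error is E = z·σ/√n, so n = (zσ/E)².
At 98% confidence, z = 2.326.
n = (2.326 × 34.8 / 15.8)² = 26.25
Round up: n = 27.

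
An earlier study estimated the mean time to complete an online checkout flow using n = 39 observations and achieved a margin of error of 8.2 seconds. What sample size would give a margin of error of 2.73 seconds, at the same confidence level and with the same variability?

Margin of error scales as 1/√n, so n₂ = n₁·(E₁/E₂)².
n₂ = 39 × (8.2/2.73)² = 39 × 9.022 = 351.86
Round up: n₂ = 352.

352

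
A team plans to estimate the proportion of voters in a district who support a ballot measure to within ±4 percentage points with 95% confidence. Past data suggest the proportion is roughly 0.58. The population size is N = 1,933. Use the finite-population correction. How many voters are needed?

For a proportion with margin E = 0.04 at 95% confidence, z = 1.960.
n = p̂(1−p̂)(z/E)² = 0.58 × 0.42 × (1.960/0.04)² = 584.88 — call this n₀.
Finite-population correction with N = 1,933: n = n₀ / (1 + (n₀−1)/N) = 584.88 / 1.302 = 449.22
Round up: n = 450.

n = 450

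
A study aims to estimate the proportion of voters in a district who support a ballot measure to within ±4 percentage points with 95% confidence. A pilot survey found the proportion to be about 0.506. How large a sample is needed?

601

For a proportion with margin E = 0.04 at 95% confidence, z = 1.960.
n = p̂(1−p̂)(z/E)² = 0.506 × 0.494 × (1.960/0.04)² = 600.16
Round up: n = 601.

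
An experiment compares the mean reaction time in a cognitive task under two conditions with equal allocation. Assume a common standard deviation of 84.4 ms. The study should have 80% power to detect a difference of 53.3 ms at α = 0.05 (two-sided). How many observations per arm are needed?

For two equal groups, n per group = 2·((z_{α/2} + z_β)·σ/δ)².
z_{α/2} = 1.960; z_β = 0.842 (power 80%).
n = 2 × (2.802 × 84.4 / 53.3)² = 2 × 19.69 = 39.38
Round up: n = 40 per group.

40 per group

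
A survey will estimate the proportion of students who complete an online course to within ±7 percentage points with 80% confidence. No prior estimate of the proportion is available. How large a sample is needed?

For a proportion with margin E = 0.07 at 80% confidence, z = 1.282.
With no prior estimate, use p = 0.5, which maximizes p(1−p) at 0.25.
n = 0.25 × (z/E)² = 0.25 × (1.282/0.07)² = 83.85
Round up: n = 84.

84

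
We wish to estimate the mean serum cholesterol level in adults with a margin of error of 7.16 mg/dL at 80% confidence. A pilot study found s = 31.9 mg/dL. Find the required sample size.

For a mean, the margin of error is E = z·σ/√n, so n = (zσ/E)².
At 80% confidence, z = 1.282.
n = (1.282 × 31.9 / 7.16)² = 32.62
Round up: n = 33.

n = 33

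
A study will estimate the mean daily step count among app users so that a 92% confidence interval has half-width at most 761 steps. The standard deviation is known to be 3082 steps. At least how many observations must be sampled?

51

For a mean, the margin of error is E = z·σ/√n, so n = (zσ/E)².
At 92% confidence, z = 1.751.
n = (1.751 × 3082 / 761)² = 50.29
Round up: n = 51.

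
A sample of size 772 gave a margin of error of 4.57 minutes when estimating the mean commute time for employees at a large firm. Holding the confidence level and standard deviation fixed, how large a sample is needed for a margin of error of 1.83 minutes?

n = 4815

Margin of error scales as 1/√n, so n₂ = n₁·(E₁/E₂)².
n₂ = 772 × (4.57/1.83)² = 772 × 6.236 = 4814.19
Round up: n₂ = 4815.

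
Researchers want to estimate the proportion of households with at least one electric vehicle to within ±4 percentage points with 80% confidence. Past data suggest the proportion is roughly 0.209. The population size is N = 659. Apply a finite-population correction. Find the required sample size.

For a proportion with margin E = 0.04 at 80% confidence, z = 1.282.
n = p̂(1−p̂)(z/E)² = 0.209 × 0.791 × (1.282/0.04)² = 169.82 — call this n₀.
Finite-population correction with N = 659: n = n₀ / (1 + (n₀−1)/N) = 169.82 / 1.256 = 135.21
Round up: n = 136.

136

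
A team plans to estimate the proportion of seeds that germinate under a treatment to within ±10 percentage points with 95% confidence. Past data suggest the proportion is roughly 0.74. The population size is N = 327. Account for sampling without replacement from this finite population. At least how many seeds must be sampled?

61

For a proportion with margin E = 0.1 at 95% confidence, z = 1.960.
n = p̂(1−p̂)(z/E)² = 0.74 × 0.26 × (1.960/0.1)² = 73.91 — call this n₀.
Finite-population correction with N = 327: n = n₀ / (1 + (n₀−1)/N) = 73.91 / 1.223 = 60.43
Round up: n = 61.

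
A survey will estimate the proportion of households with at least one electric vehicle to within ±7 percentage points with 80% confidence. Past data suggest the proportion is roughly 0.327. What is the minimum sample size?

74

For a proportion with margin E = 0.07 at 80% confidence, z = 1.282.
n = p̂(1−p̂)(z/E)² = 0.327 × 0.673 × (1.282/0.07)² = 73.81
Round up: n = 74.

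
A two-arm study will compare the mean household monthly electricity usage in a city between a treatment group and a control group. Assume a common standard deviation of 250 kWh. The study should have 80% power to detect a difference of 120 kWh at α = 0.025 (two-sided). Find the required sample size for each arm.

83 per group

For two equal groups, n per group = 2·((z_{α/2} + z_β)·σ/δ)².
z_{α/2} = 2.241; z_β = 0.842 (power 80%).
n = 2 × (3.083 × 250 / 120)² = 2 × 41.25 = 82.50
Round up: n = 83 per group.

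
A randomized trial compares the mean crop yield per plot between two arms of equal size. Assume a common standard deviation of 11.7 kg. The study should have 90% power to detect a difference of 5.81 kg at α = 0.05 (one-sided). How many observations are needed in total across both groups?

140 total

For two equal groups, n per group = 2·((z_α + z_β)·σ/δ)².
z_α = 1.645; z_β = 1.282 (power 90%).
n = 2 × (2.927 × 11.7 / 5.81)² = 2 × 34.74 = 69.48
Round up: n = 70 per group.
Total across both groups: 2 × 70 = 140.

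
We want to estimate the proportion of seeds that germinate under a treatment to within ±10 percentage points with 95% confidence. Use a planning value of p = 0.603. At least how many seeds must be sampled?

92

For a proportion with margin E = 0.1 at 95% confidence, z = 1.960.
n = p̂(1−p̂)(z/E)² = 0.603 × 0.397 × (1.960/0.1)² = 91.96
Round up: n = 92.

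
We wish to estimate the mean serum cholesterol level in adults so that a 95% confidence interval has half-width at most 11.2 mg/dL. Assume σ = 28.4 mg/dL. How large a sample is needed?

For a mean, the margin of error is E = z·σ/√n, so n = (zσ/E)².
At 95% confidence, z = 1.960.
n = (1.960 × 28.4 / 11.2)² = 24.70
Round up: n = 25.

n = 25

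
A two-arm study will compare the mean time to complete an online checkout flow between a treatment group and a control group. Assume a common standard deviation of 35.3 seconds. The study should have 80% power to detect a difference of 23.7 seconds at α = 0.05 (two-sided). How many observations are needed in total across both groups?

70 total

For two equal groups, n per group = 2·((z_{α/2} + z_β)·σ/δ)².
z_{α/2} = 1.960; z_β = 0.842 (power 80%).
n = 2 × (2.802 × 35.3 / 23.7)² = 2 × 17.42 = 34.84
Round up: n = 35 per group.
Total across both groups: 2 × 35 = 70.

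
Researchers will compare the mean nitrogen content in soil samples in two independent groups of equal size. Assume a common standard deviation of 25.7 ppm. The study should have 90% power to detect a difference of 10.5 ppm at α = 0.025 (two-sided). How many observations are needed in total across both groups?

298 total

For two equal groups, n per group = 2·((z_{α/2} + z_β)·σ/δ)².
z_{α/2} = 2.241; z_β = 1.282 (power 90%).
n = 2 × (3.523 × 25.7 / 10.5)² = 2 × 74.36 = 148.72
Round up: n = 149 per group.
Total across both groups: 2 × 149 = 298.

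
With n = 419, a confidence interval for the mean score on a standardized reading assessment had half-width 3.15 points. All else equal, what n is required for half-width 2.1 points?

943

Margin of error scales as 1/√n, so n₂ = n₁·(E₁/E₂)².
n₂ = 419 × (3.15/2.1)² = 419 × 2.25 = 942.75
Round up: n₂ = 943.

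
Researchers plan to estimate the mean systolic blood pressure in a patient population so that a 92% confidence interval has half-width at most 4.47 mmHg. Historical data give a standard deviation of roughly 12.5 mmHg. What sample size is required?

For a mean, the margin of error is E = z·σ/√n, so n = (zσ/E)².
At 92% confidence, z = 1.751.
n = (1.751 × 12.5 / 4.47)² = 23.98
Round up: n = 24.

n = 24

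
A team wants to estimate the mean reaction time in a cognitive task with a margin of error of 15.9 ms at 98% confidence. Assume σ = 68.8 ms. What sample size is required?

102

For a mean, the margin of error is E = z·σ/√n, so n = (zσ/E)².
At 98% confidence, z = 2.326.
n = (2.326 × 68.8 / 15.9)² = 101.30
Round up: n = 102.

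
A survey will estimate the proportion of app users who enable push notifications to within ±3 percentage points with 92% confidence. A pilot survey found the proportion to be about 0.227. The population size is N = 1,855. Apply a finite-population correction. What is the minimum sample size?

453

For a proportion with margin E = 0.03 at 92% confidence, z = 1.751.
n = p̂(1−p̂)(z/E)² = 0.227 × 0.773 × (1.751/0.03)² = 597.77 — call this n₀.
Finite-population correction with N = 1,855: n = n₀ / (1 + (n₀−1)/N) = 597.77 / 1.322 = 452.17
Round up: n = 453.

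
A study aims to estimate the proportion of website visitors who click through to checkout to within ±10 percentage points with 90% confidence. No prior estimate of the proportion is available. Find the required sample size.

68

For a proportion with margin E = 0.1 at 90% confidence, z = 1.645.
With no prior estimate, use p = 0.5, which maximizes p(1−p) at 0.25.
n = 0.25 × (z/E)² = 0.25 × (1.645/0.1)² = 67.65
Round up: n = 68.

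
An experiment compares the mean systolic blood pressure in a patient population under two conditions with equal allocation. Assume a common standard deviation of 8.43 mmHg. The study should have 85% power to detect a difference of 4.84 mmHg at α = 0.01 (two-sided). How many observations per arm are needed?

80 per group

For two equal groups, n per group = 2·((z_{α/2} + z_β)·σ/δ)².
z_{α/2} = 2.576; z_β = 1.036 (power 85%).
n = 2 × (3.612 × 8.43 / 4.84)² = 2 × 39.58 = 79.16
Round up: n = 80 per group.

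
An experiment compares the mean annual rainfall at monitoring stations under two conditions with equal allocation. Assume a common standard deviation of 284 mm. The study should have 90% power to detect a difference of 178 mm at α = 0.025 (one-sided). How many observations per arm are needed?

For two equal groups, n per group = 2·((z_α + z_β)·σ/δ)².
z_α = 1.960; z_β = 1.282 (power 90%).
n = 2 × (3.242 × 284 / 178)² = 2 × 26.76 = 53.52
Round up: n = 54 per group.

54 per group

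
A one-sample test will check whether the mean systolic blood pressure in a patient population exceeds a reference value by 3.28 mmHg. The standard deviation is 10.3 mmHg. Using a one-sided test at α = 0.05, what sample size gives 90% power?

85

For a one-sample z-test, n = ((z_α + z_β)·σ/δ)².
z_α = 1.645 (one-sided α = 0.05); z_β = 1.282 (power 90% → β = 0.1).
n = (2.927 × 10.3 / 3.28)² = 84.48
Round up: n = 85.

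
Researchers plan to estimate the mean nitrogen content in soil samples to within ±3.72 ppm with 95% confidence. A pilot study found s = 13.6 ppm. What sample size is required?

For a mean, the margin of error is E = z·σ/√n, so n = (zσ/E)².
At 95% confidence, z = 1.960.
n = (1.960 × 13.6 / 3.72)² = 51.35
Round up: n = 52.

52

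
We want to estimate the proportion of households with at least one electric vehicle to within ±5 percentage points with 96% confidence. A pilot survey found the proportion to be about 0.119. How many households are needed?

177

For a proportion with margin E = 0.05 at 96% confidence, z = 2.054.
n = p̂(1−p̂)(z/E)² = 0.119 × 0.881 × (2.054/0.05)² = 176.92
Round up: n = 177.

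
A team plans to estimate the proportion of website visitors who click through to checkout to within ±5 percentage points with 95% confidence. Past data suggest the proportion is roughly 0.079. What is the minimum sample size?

112

For a proportion with margin E = 0.05 at 95% confidence, z = 1.960.
n = p̂(1−p̂)(z/E)² = 0.079 × 0.921 × (1.960/0.05)² = 111.80
Round up: n = 112.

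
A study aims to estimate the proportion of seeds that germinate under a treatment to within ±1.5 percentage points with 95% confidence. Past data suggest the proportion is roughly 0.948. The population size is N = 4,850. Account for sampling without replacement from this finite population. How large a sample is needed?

718

For a proportion with margin E = 0.015 at 95% confidence, z = 1.960.
n = p̂(1−p̂)(z/E)² = 0.948 × 0.052 × (1.960/0.015)² = 841.67 — call this n₀.
Finite-population correction with N = 4,850: n = n₀ / (1 + (n₀−1)/N) = 841.67 / 1.173 = 717.54
Round up: n = 718.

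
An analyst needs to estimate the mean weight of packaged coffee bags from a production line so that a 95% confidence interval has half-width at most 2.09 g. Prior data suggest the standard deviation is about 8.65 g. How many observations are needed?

66

For a mean, the margin of error is E = z·σ/√n, so n = (zσ/E)².
At 95% confidence, z = 1.960.
n = (1.960 × 8.65 / 2.09)² = 65.80
Round up: n = 66.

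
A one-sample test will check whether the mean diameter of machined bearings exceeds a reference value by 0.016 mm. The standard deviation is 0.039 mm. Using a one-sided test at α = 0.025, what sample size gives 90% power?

n = 63

For a one-sample z-test, n = ((z_α + z_β)·σ/δ)².
z_α = 1.960 (one-sided α = 0.025); z_β = 1.282 (power 90% → β = 0.1).
n = (3.242 × 0.039 / 0.016)² = 62.45
Round up: n = 63.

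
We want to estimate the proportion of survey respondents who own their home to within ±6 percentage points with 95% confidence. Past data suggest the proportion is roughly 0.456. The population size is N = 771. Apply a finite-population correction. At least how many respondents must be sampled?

198

For a proportion with margin E = 0.06 at 95% confidence, z = 1.960.
n = p̂(1−p̂)(z/E)² = 0.456 × 0.544 × (1.960/0.06)² = 264.71 — call this n₀.
Finite-population correction with N = 771: n = n₀ / (1 + (n₀−1)/N) = 264.71 / 1.342 = 197.25
Round up: n = 198.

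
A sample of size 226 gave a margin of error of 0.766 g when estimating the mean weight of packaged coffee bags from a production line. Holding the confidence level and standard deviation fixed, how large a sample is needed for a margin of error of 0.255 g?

Margin of error scales as 1/√n, so n₂ = n₁·(E₁/E₂)².
n₂ = 226 × (0.766/0.255)² = 226 × 9.024 = 2039.42
Round up: n₂ = 2040.

n = 2040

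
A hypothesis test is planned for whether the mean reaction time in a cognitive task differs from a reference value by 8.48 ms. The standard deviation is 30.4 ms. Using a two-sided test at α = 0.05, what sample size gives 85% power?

For a one-sample z-test, n = ((z_{α/2} + z_β)·σ/δ)².
z_{α/2} = 1.960 (two-sided α = 0.05); z_β = 1.036 (power 85% → β = 0.15).
n = (2.996 × 30.4 / 8.48)² = 115.36
Round up: n = 116.

116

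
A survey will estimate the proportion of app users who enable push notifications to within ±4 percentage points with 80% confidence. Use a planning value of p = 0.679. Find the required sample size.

For a proportion with margin E = 0.04 at 80% confidence, z = 1.282.
n = p̂(1−p̂)(z/E)² = 0.679 × 0.321 × (1.282/0.04)² = 223.89
Round up: n = 224.

224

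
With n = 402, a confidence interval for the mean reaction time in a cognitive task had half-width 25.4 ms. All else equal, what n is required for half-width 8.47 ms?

Margin of error scales as 1/√n, so n₂ = n₁·(E₁/E₂)².
n₂ = 402 × (25.4/8.47)² = 402 × 8.993 = 3615.19
Round up: n₂ = 3616.

3616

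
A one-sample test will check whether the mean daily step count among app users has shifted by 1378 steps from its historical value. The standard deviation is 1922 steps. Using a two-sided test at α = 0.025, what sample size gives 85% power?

n = 21

For a one-sample z-test, n = ((z_{α/2} + z_β)·σ/δ)².
z_{α/2} = 2.241 (two-sided α = 0.025); z_β = 1.036 (power 85% → β = 0.15).
n = (3.277 × 1922 / 1378)² = 20.89
Round up: n = 21.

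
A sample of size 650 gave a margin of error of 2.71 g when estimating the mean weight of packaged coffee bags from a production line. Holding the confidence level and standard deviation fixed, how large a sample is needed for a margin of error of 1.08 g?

4093

Margin of error scales as 1/√n, so n₂ = n₁·(E₁/E₂)².
n₂ = 650 × (2.71/1.08)² = 650 × 6.296 = 4092.40
Round up: n₂ = 4093.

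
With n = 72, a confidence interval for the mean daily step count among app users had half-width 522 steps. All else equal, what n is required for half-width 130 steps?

1161

Margin of error scales as 1/√n, so n₂ = n₁·(E₁/E₂)².
n₂ = 72 × (522/130)² = 72 × 16.12 = 1160.64
Round up: n₂ = 1161.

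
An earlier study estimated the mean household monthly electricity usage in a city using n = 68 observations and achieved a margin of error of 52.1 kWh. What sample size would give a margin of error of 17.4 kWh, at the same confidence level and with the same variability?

Margin of error scales as 1/√n, so n₂ = n₁·(E₁/E₂)².
n₂ = 68 × (52.1/17.4)² = 68 × 8.966 = 609.69
Round up: n₂ = 610.

610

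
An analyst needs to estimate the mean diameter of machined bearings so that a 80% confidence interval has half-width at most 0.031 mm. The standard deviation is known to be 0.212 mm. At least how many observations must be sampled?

For a mean, the margin of error is E = z·σ/√n, so n = (zσ/E)².
At 80% confidence, z = 1.282.
n = (1.282 × 0.212 / 0.031)² = 76.86
Round up: n = 77.

n = 77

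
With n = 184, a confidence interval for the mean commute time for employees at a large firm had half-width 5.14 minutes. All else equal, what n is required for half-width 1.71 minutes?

Margin of error scales as 1/√n, so n₂ = n₁·(E₁/E₂)².
n₂ = 184 × (5.14/1.71)² = 184 × 9.035 = 1662.44
Round up: n₂ = 1663.

n = 1663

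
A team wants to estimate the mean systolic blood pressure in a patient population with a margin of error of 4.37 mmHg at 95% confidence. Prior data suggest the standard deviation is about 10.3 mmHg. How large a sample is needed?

22

For a mean, the margin of error is E = z·σ/√n, so n = (zσ/E)².
At 95% confidence, z = 1.960.
n = (1.960 × 10.3 / 4.37)² = 21.34
Round up: n = 22.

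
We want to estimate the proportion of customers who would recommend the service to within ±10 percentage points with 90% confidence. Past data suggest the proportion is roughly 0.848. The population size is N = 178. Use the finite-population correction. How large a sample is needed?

30

For a proportion with margin E = 0.1 at 90% confidence, z = 1.645.
n = p̂(1−p̂)(z/E)² = 0.848 × 0.152 × (1.645/0.1)² = 34.88 — call this n₀.
Finite-population correction with N = 178: n = n₀ / (1 + (n₀−1)/N) = 34.88 / 1.19 = 29.31
Round up: n = 30.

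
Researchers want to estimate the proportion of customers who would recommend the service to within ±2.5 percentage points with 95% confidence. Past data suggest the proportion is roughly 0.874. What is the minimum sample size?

For a proportion with margin E = 0.025 at 95% confidence, z = 1.960.
n = p̂(1−p̂)(z/E)² = 0.874 × 0.126 × (1.960/0.025)² = 676.88
Round up: n = 677.

677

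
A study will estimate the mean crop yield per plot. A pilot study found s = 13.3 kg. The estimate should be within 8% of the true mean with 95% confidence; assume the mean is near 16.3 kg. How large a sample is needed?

400

For a mean, the margin of error is E = z·σ/√n, so n = (zσ/E)².
At 95% confidence, z = 1.960.
E = 8% of 16.3 = 1.304 kg.
n = (1.960 × 13.3 / 1.304)² = 399.63
Round up: n = 400.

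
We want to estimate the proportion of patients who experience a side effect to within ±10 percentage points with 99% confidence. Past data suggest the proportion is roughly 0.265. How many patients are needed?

For a proportion with margin E = 0.1 at 99% confidence, z = 2.576.
n = p̂(1−p̂)(z/E)² = 0.265 × 0.735 × (2.576/0.1)² = 129.25
Round up: n = 130.

130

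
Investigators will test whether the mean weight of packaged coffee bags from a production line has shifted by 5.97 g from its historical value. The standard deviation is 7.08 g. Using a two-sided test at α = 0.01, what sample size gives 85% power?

For a one-sample z-test, n = ((z_{α/2} + z_β)·σ/δ)².
z_{α/2} = 2.576 (two-sided α = 0.01); z_β = 1.036 (power 85% → β = 0.15).
n = (3.612 × 7.08 / 5.97)² = 18.35
Round up: n = 19.

19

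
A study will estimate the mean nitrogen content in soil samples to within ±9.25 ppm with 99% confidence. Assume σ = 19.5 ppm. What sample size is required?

For a mean, the margin of error is E = z·σ/√n, so n = (zσ/E)².
At 99% confidence, z = 2.576.
n = (2.576 × 19.5 / 9.25)² = 29.49
Round up: n = 30.

n = 30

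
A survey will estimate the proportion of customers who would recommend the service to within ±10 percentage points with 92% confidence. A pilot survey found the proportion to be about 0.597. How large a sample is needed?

For a proportion with margin E = 0.1 at 92% confidence, z = 1.751.
n = p̂(1−p̂)(z/E)² = 0.597 × 0.403 × (1.751/0.1)² = 73.77
Round up: n = 74.

74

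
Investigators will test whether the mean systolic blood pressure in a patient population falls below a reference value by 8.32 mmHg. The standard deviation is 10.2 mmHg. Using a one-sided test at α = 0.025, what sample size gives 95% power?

For a one-sample z-test, n = ((z_α + z_β)·σ/δ)².
z_α = 1.960 (one-sided α = 0.025); z_β = 1.645 (power 95% → β = 0.05).
n = (3.605 × 10.2 / 8.32)² = 19.53
Round up: n = 20.

20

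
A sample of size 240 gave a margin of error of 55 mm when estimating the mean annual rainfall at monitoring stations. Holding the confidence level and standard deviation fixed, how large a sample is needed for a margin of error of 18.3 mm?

Margin of error scales as 1/√n, so n₂ = n₁·(E₁/E₂)².
n₂ = 240 × (55/18.3)² = 240 × 9.033 = 2167.92
Round up: n₂ = 2168.

n = 2168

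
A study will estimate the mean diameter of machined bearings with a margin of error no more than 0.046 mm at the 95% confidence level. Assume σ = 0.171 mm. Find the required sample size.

For a mean, the margin of error is E = z·σ/√n, so n = (zσ/E)².
At 95% confidence, z = 1.960.
n = (1.960 × 0.171 / 0.046)² = 53.09
Round up: n = 54.

54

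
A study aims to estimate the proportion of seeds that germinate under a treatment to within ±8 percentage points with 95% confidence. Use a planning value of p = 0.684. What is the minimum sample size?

n = 130

For a proportion with margin E = 0.08 at 95% confidence, z = 1.960.
n = p̂(1−p̂)(z/E)² = 0.684 × 0.316 × (1.960/0.08)² = 129.74
Round up: n = 130.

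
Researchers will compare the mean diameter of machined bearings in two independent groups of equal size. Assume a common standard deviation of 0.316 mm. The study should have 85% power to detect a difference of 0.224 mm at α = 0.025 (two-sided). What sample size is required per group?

43 per group

For two equal groups, n per group = 2·((z_{α/2} + z_β)·σ/δ)².
z_{α/2} = 2.241; z_β = 1.036 (power 85%).
n = 2 × (3.277 × 0.316 / 0.224)² = 2 × 21.37 = 42.74
Round up: n = 43 per group.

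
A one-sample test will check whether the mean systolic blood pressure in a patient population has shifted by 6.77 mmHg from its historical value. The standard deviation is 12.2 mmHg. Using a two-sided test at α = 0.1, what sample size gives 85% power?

For a one-sample z-test, n = ((z_{α/2} + z_β)·σ/δ)².
z_{α/2} = 1.645 (two-sided α = 0.1); z_β = 1.036 (power 85% → β = 0.15).
n = (2.681 × 12.2 / 6.77)² = 23.34
Round up: n = 24.

n = 24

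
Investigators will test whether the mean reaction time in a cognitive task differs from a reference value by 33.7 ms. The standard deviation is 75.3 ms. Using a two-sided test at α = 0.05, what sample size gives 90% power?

For a one-sample z-test, n = ((z_{α/2} + z_β)·σ/δ)².
z_{α/2} = 1.960 (two-sided α = 0.05); z_β = 1.282 (power 90% → β = 0.1).
n = (3.242 × 75.3 / 33.7)² = 52.48
Round up: n = 53.

53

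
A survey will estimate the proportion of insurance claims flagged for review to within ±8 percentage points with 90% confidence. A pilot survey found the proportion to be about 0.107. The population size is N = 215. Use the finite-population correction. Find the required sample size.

For a proportion with margin E = 0.08 at 90% confidence, z = 1.645.
n = p̂(1−p̂)(z/E)² = 0.107 × 0.893 × (1.645/0.08)² = 40.40 — call this n₀.
Finite-population correction with N = 215: n = n₀ / (1 + (n₀−1)/N) = 40.40 / 1.183 = 34.15
Round up: n = 35.

35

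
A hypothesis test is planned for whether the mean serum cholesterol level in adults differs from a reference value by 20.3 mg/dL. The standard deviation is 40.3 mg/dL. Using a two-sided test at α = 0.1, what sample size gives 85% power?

29

For a one-sample z-test, n = ((z_{α/2} + z_β)·σ/δ)².
z_{α/2} = 1.645 (two-sided α = 0.1); z_β = 1.036 (power 85% → β = 0.15).
n = (2.681 × 40.3 / 20.3)² = 28.33
Round up: n = 29.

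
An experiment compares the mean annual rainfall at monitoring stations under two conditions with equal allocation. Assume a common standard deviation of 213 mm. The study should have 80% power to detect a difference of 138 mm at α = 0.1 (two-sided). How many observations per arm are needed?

30 per group

For two equal groups, n per group = 2·((z_{α/2} + z_β)·σ/δ)².
z_{α/2} = 1.645; z_β = 0.842 (power 80%).
n = 2 × (2.487 × 213 / 138)² = 2 × 14.74 = 29.48
Round up: n = 30 per group.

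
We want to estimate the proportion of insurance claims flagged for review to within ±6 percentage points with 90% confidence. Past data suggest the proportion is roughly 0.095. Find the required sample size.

For a proportion with margin E = 0.06 at 90% confidence, z = 1.645.
n = p̂(1−p̂)(z/E)² = 0.095 × 0.905 × (1.645/0.06)² = 64.63
Round up: n = 65.

65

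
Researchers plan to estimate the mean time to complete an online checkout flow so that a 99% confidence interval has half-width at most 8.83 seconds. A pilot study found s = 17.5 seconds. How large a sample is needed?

For a mean, the margin of error is E = z·σ/√n, so n = (zσ/E)².
At 99% confidence, z = 2.576.
n = (2.576 × 17.5 / 8.83)² = 26.06
Round up: n = 27.

27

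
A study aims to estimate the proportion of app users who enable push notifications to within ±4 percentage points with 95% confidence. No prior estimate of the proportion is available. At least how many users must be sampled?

For a proportion with margin E = 0.04 at 95% confidence, z = 1.960.
With no prior estimate, use p = 0.5, which maximizes p(1−p) at 0.25.
n = 0.25 × (z/E)² = 0.25 × (1.960/0.04)² = 600.25
Round up: n = 601.

601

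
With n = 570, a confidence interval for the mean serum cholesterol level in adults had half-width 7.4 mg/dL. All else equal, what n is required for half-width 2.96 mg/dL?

Margin of error scales as 1/√n, so n₂ = n₁·(E₁/E₂)².
n₂ = 570 × (7.4/2.96)² = 570 × 6.25 = 3562.50
Round up: n₂ = 3563.

3563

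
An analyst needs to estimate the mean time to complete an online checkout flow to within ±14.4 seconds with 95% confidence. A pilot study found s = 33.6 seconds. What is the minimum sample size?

n = 21

For a mean, the margin of error is E = z·σ/√n, so n = (zσ/E)².
At 95% confidence, z = 1.960.
n = (1.960 × 33.6 / 14.4)² = 20.92
Round up: n = 21.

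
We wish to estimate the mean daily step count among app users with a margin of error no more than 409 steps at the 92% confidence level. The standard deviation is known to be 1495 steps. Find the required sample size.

41

For a mean, the margin of error is E = z·σ/√n, so n = (zσ/E)².
At 92% confidence, z = 1.751.
n = (1.751 × 1495 / 409)² = 40.96
Round up: n = 41.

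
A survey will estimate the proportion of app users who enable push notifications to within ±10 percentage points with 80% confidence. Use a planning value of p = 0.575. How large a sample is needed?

41

For a proportion with margin E = 0.1 at 80% confidence, z = 1.282.
n = p̂(1−p̂)(z/E)² = 0.575 × 0.425 × (1.282/0.1)² = 40.16
Round up: n = 41.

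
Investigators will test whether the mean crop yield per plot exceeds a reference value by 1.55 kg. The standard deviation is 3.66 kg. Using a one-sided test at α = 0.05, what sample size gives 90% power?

For a one-sample z-test, n = ((z_α + z_β)·σ/δ)².
z_α = 1.645 (one-sided α = 0.05); z_β = 1.282 (power 90% → β = 0.1).
n = (2.927 × 3.66 / 1.55)² = 47.77
Round up: n = 48.

n = 48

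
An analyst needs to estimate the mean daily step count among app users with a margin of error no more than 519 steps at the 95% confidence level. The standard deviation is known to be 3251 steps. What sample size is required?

151

For a mean, the margin of error is E = z·σ/√n, so n = (zσ/E)².
At 95% confidence, z = 1.960.
n = (1.960 × 3251 / 519)² = 150.73
Round up: n = 151.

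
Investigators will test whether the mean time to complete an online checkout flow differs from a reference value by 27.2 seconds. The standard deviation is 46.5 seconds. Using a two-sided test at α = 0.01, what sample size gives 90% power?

For a one-sample z-test, n = ((z_{α/2} + z_β)·σ/δ)².
z_{α/2} = 2.576 (two-sided α = 0.01); z_β = 1.282 (power 90% → β = 0.1).
n = (3.858 × 46.5 / 27.2)² = 43.50
Round up: n = 44.

44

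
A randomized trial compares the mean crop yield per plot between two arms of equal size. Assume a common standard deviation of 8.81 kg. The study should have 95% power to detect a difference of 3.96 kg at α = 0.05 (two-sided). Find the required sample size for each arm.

129 per group

For two equal groups, n per group = 2·((z_{α/2} + z_β)·σ/δ)².
z_{α/2} = 1.960; z_β = 1.645 (power 95%).
n = 2 × (3.605 × 8.81 / 3.96)² = 2 × 64.32 = 128.64
Round up: n = 129 per group.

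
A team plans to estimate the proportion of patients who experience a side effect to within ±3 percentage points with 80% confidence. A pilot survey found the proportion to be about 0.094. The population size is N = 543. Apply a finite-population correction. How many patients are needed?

122

For a proportion with margin E = 0.03 at 80% confidence, z = 1.282.
n = p̂(1−p̂)(z/E)² = 0.094 × 0.906 × (1.282/0.03)² = 155.52 — call this n₀.
Finite-population correction with N = 543: n = n₀ / (1 + (n₀−1)/N) = 155.52 / 1.285 = 121.03
Round up: n = 122.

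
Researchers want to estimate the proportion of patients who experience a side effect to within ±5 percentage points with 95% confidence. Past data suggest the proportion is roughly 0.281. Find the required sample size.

For a proportion with margin E = 0.05 at 95% confidence, z = 1.960.
n = p̂(1−p̂)(z/E)² = 0.281 × 0.719 × (1.960/0.05)² = 310.46
Round up: n = 311.

311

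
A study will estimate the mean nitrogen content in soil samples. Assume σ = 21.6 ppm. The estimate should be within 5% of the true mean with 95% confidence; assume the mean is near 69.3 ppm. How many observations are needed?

150

For a mean, the margin of error is E = z·σ/√n, so n = (zσ/E)².
At 95% confidence, z = 1.960.
E = 5% of 69.3 = 3.465 ppm.
n = (1.960 × 21.6 / 3.465)² = 149.28
Round up: n = 150.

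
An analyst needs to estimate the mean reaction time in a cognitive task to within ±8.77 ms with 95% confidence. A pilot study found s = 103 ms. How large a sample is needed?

For a mean, the margin of error is E = z·σ/√n, so n = (zσ/E)².
At 95% confidence, z = 1.960.
n = (1.960 × 103 / 8.77)² = 529.89
Round up: n = 530.

530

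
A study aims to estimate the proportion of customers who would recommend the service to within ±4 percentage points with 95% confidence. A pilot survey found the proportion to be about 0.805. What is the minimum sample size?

377

For a proportion with margin E = 0.04 at 95% confidence, z = 1.960.
n = p̂(1−p̂)(z/E)² = 0.805 × 0.195 × (1.960/0.04)² = 376.90
Round up: n = 377.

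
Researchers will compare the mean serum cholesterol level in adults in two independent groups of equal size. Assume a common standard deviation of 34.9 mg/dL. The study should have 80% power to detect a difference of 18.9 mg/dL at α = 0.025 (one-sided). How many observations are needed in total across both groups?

108 total

For two equal groups, n per group = 2·((z_α + z_β)·σ/δ)².
z_α = 1.960; z_β = 0.842 (power 80%).
n = 2 × (2.802 × 34.9 / 18.9)² = 2 × 26.77 = 53.54
Round up: n = 54 per group.
Total across both groups: 2 × 54 = 108.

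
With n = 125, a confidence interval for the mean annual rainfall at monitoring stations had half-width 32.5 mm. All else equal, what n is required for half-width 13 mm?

n = 782

Margin of error scales as 1/√n, so n₂ = n₁·(E₁/E₂)².
n₂ = 125 × (32.5/13)² = 125 × 6.25 = 781.25
Round up: n₂ = 782.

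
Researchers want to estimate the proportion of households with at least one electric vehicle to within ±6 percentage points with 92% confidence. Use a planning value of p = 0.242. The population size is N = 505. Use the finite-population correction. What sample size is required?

120

For a proportion with margin E = 0.06 at 92% confidence, z = 1.751.
n = p̂(1−p̂)(z/E)² = 0.242 × 0.758 × (1.751/0.06)² = 156.23 — call this n₀.
Finite-population correction with N = 505: n = n₀ / (1 + (n₀−1)/N) = 156.23 / 1.307 = 119.53
Round up: n = 120.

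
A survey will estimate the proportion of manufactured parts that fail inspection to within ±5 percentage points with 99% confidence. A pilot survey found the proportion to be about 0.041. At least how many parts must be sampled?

For a proportion with margin E = 0.05 at 99% confidence, z = 2.576.
n = p̂(1−p̂)(z/E)² = 0.041 × 0.959 × (2.576/0.05)² = 104.36
Round up: n = 105.

105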